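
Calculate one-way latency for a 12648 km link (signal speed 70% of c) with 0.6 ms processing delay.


Speed = 0.7 * 3e5 km/s = 210000 km/s
Propagation delay = 12648 / 210000 = 0.0602 s = 60.2286 ms
Processing delay = 0.6 ms
Total one-way latency = 60.8286 ms


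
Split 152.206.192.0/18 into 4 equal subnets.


New prefix = 18 + 2 = 20
Each subnet has 4096 addresses
  152.206.192.0/20
  152.206.208.0/20
  152.206.224.0/20
  152.206.240.0/20
Subnets: 152.206.192.0/20, 152.206.208.0/20, 152.206.224.0/20, 152.206.240.0/20


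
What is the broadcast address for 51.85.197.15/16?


Network: 51.85.0.0/16
Host bits = 16
Set all host bits to 1:
Broadcast: 51.85.255.255


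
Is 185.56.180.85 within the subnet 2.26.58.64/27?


Subnet network: 2.26.58.64
Test IP AND mask: 185.56.180.64
No, 185.56.180.85 is not in 2.26.58.64/27


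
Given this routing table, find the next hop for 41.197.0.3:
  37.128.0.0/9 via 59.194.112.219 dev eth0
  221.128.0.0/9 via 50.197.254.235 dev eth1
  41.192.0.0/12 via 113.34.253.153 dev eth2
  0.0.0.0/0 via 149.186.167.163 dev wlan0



Longest prefix match for 41.197.0.3:
  /9 37.128.0.0: no
  /9 221.128.0.0: no
  /12 41.192.0.0: MATCH
  /0 0.0.0.0: MATCH
Selected: next-hop 113.34.253.153 via eth2 (matched /12)


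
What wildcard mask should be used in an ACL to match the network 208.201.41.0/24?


Subnet mask: 255.255.255.0
Wildcard = 255.255.255.255 - subnet mask
255 - 255 = 0
255 - 255 = 0
255 - 255 = 0
255 - 0 = 255
Wildcard: 0.0.0.255


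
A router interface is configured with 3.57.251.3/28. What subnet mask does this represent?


/28 means 28 network bits, 4 host bits
Binary: 11111111111111111111111111110000
Mask: 255.255.255.240


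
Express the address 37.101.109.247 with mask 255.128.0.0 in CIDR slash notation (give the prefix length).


Binary: 11111111.10000000.00000000.00000000
Count leading 1s
Prefix: /9


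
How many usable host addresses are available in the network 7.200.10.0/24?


Host bits = 32 - 24 = 8
Total addresses = 2^8 = 256
Usable = total - 2 (network and broadcast)
Usable hosts: 254


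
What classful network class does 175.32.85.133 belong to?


First octet: 175
Binary: 10101111
10xxxxxx -> Class B (128-191)
Class B, default mask 255.255.0.0 (/16)


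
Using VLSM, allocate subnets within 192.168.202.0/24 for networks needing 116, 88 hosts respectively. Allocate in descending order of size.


116 hosts -> /25 (126 usable): 192.168.202.0/25
88 hosts -> /25 (126 usable): 192.168.202.128/25
Allocation: 192.168.202.0/25 (116 hosts, 126 usable); 192.168.202.128/25 (88 hosts, 126 usable)


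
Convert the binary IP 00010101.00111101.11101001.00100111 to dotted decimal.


00010101 = 21
00111101 = 61
11101001 = 233
00100111 = 39
IP: 21.61.233.39


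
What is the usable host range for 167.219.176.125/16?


Network: 167.219.0.0
Broadcast: 167.219.255.255
First usable = network + 1
Last usable = broadcast - 1
Range: 167.219.0.1 to 167.219.255.254


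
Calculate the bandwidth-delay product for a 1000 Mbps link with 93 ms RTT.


BDP = bandwidth * RTT
= 1000 Mbps * 93 ms
= 1000 * 1e6 * 93 / 1000 bits
= 93000000 bits
= 11625000 bytes
= 11352.5391 KB
BDP = 93000000 bits (11625000 bytes)


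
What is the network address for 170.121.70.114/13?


IP:   10101010.01111001.01000110.01110010
Mask: 11111111.11111000.00000000.00000000
AND operation:
Net:  10101010.01111000.00000000.00000000
Network: 170.120.0.0/13


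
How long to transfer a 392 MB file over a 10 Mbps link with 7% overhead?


Effective throughput = 10 * (1 - 7/100) = 9.3 Mbps
File size in Mb = 392 * 8 = 3136 Mb
Time = 3136 / 9.3
Time = 337.2043 seconds


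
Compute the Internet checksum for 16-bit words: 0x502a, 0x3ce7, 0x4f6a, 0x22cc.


Sum all words (with carry folding):
+ 0x502a = 0x502a
+ 0x3ce7 = 0x8d11
+ 0x4f6a = 0xdc7b
+ 0x22cc = 0xff47
One's complement: ~0xff47
Checksum = 0x00b8


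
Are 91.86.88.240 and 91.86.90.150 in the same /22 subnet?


Mask: 255.255.252.0
91.86.88.240 AND mask = 91.86.88.0
91.86.90.150 AND mask = 91.86.88.0
Yes, same subnet (91.86.88.0)


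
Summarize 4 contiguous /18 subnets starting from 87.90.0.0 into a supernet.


Original prefix: /18
Number of subnets: 4 = 2^2
New prefix = 18 - 2 = 16
Supernet: 87.90.0.0/16


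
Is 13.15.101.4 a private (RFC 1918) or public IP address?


RFC 1918 private ranges:
  10.0.0.0/8 (10.0.0.0 - 10.255.255.255)
  172.16.0.0/12 (172.16.0.0 - 172.31.255.255)
  192.168.0.0/16 (192.168.0.0 - 192.168.255.255)
Public (not in any RFC 1918 range)


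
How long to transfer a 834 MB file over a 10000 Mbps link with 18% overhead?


Effective throughput = 10000 * (1 - 18/100) = 8200 Mbps
File size in Mb = 834 * 8 = 6672 Mb
Time = 6672 / 8200
Time = 0.8137 seconds


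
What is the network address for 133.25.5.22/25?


IP:   10000101.00011001.00000101.00010110
Mask: 11111111.11111111.11111111.10000000
AND operation:
Net:  10000101.00011001.00000101.00000000
Network: 133.25.5.0/25


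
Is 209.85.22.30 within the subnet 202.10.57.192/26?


Subnet network: 202.10.57.192
Test IP AND mask: 209.85.22.0
No, 209.85.22.30 is not in 202.10.57.192/26


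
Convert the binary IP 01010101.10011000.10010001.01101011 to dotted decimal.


01010101 = 85
10011000 = 152
10010001 = 145
01101011 = 107
IP: 85.152.145.107


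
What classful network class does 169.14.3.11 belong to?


First octet: 169
Binary: 10101001
10xxxxxx -> Class B (128-191)
Class B, default mask 255.255.0.0 (/16)


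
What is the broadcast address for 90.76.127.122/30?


Network: 90.76.127.120/30
Host bits = 2
Set all host bits to 1:
Broadcast: 90.76.127.123


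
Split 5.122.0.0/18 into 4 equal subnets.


New prefix = 18 + 2 = 20
Each subnet has 4096 addresses
  5.122.0.0/20
  5.122.16.0/20
  5.122.32.0/20
  5.122.48.0/20
Subnets: 5.122.0.0/20, 5.122.16.0/20, 5.122.32.0/20, 5.122.48.0/20


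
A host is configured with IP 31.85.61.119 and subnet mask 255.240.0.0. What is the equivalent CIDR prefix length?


Binary: 11111111.11110000.00000000.00000000
Count leading 1s
Prefix: /12


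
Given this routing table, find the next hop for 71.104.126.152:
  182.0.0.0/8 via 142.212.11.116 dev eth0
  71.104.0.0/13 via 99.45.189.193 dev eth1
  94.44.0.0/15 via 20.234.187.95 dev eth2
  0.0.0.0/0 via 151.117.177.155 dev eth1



Longest prefix match for 71.104.126.152:
  /8 182.0.0.0: no
  /13 71.104.0.0: MATCH
  /15 94.44.0.0: no
  /0 0.0.0.0: MATCH
Selected: next-hop 99.45.189.193 via eth1 (matched /13)


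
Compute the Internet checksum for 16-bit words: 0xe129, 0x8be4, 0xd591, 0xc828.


Sum all words (with carry folding):
+ 0xe129 = 0xe129
+ 0x8be4 = 0x6d0e
+ 0xd591 = 0x42a0
+ 0xc828 = 0x0ac9
One's complement: ~0x0ac9
Checksum = 0xf536


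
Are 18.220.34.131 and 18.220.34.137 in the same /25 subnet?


Mask: 255.255.255.128
18.220.34.131 AND mask = 18.220.34.128
18.220.34.137 AND mask = 18.220.34.128
Yes, same subnet (18.220.34.128)


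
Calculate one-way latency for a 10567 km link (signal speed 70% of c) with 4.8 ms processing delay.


Speed = 0.7 * 3e5 km/s = 210000 km/s
Propagation delay = 10567 / 210000 = 0.0503 s = 50.319 ms
Processing delay = 4.8 ms
Total one-way latency = 55.119 ms


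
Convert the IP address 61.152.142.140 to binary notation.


61 = 00111101
152 = 10011000
142 = 10001110
140 = 10001100
Binary: 00111101.10011000.10001110.10001100


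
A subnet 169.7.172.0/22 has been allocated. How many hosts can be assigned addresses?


Host bits = 32 - 22 = 10
Total addresses = 2^10 = 1024
Usable = total - 2 (network and broadcast)
Usable hosts: 1022


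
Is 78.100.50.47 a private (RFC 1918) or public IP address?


RFC 1918 private ranges:
  10.0.0.0/8 (10.0.0.0 - 10.255.255.255)
  172.16.0.0/12 (172.16.0.0 - 172.31.255.255)
  192.168.0.0/16 (192.168.0.0 - 192.168.255.255)
Public (not in any RFC 1918 range)


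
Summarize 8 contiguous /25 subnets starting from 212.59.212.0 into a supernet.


Original prefix: /25
Number of subnets: 8 = 2^3
New prefix = 25 - 3 = 22
Supernet: 212.59.212.0/22


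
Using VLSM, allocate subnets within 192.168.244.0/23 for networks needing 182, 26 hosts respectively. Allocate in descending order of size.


182 hosts -> /24 (254 usable): 192.168.244.0/24
26 hosts -> /27 (30 usable): 192.168.245.0/27
Allocation: 192.168.244.0/24 (182 hosts, 254 usable); 192.168.245.0/27 (26 hosts, 30 usable)


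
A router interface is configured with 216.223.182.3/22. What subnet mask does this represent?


/22 means 22 network bits, 10 host bits
Binary: 11111111111111111111110000000000
Mask: 255.255.252.0


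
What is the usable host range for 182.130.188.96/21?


Network: 182.130.184.0
Broadcast: 182.130.191.255
First usable = network + 1
Last usable = broadcast - 1
Range: 182.130.184.1 to 182.130.191.254


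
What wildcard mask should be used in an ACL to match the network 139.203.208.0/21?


Subnet mask: 255.255.248.0
Wildcard = 255.255.255.255 - subnet mask
255 - 255 = 0
255 - 255 = 0
255 - 248 = 7
255 - 0 = 255
Wildcard: 0.0.7.255


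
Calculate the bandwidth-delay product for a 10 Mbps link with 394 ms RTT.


BDP = bandwidth * RTT
= 10 Mbps * 394 ms
= 10 * 1e6 * 394 / 1000 bits
= 3940000 bits
= 492500 bytes
= 480.957 KB
BDP = 3940000 bits (492500 bytes)


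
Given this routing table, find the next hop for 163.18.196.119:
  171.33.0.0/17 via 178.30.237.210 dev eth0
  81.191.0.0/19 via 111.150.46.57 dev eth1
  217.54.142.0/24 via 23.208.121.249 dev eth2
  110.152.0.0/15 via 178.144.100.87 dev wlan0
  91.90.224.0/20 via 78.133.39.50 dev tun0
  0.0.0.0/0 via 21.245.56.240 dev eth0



Longest prefix match for 163.18.196.119:
  /17 171.33.0.0: no
  /19 81.191.0.0: no
  /24 217.54.142.0: no
  /15 110.152.0.0: no
  /20 91.90.224.0: no
  /0 0.0.0.0: MATCH
Selected: next-hop 21.245.56.240 via eth0 (matched /0)


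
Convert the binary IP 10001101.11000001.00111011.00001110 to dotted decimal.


10001101 = 141
11000001 = 193
00111011 = 59
00001110 = 14
IP: 141.193.59.14


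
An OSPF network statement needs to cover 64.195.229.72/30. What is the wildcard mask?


Subnet mask: 255.255.255.252
Wildcard = 255.255.255.255 - subnet mask
255 - 255 = 0
255 - 255 = 0
255 - 255 = 0
255 - 252 = 3
Wildcard: 0.0.0.3


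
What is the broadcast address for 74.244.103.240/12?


Network: 74.240.0.0/12
Host bits = 20
Set all host bits to 1:
Broadcast: 74.255.255.255


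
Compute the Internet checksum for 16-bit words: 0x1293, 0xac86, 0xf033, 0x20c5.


Sum all words (with carry folding):
+ 0x1293 = 0x1293
+ 0xac86 = 0xbf19
+ 0xf033 = 0xaf4d
+ 0x20c5 = 0xd012
One's complement: ~0xd012
Checksum = 0x2fed


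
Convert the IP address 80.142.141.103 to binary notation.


80 = 01010000
142 = 10001110
141 = 10001101
103 = 01100111
Binary: 01010000.10001110.10001101.01100111


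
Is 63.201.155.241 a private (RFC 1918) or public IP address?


RFC 1918 private ranges:
  10.0.0.0/8 (10.0.0.0 - 10.255.255.255)
  172.16.0.0/12 (172.16.0.0 - 172.31.255.255)
  192.168.0.0/16 (192.168.0.0 - 192.168.255.255)
Public (not in any RFC 1918 range)


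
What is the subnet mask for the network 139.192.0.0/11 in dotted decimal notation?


/11 means 11 network bits, 21 host bits
Binary: 11111111111000000000000000000000
Mask: 255.224.0.0


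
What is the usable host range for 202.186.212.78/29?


Network: 202.186.212.72
Broadcast: 202.186.212.79
First usable = network + 1
Last usable = broadcast - 1
Range: 202.186.212.73 to 202.186.212.78


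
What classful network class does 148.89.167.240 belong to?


First octet: 148
Binary: 10010100
10xxxxxx -> Class B (128-191)
Class B, default mask 255.255.0.0 (/16)


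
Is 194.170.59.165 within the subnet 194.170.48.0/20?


Subnet network: 194.170.48.0
Test IP AND mask: 194.170.48.0
Yes, 194.170.59.165 is in 194.170.48.0/20


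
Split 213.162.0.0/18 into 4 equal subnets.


New prefix = 18 + 2 = 20
Each subnet has 4096 addresses
  213.162.0.0/20
  213.162.16.0/20
  213.162.32.0/20
  213.162.48.0/20
Subnets: 213.162.0.0/20, 213.162.16.0/20, 213.162.32.0/20, 213.162.48.0/20


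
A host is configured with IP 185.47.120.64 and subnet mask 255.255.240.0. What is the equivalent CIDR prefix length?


Binary: 11111111.11111111.11110000.00000000
Count leading 1s
Prefix: /20


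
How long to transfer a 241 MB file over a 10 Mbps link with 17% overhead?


Effective throughput = 10 * (1 - 17/100) = 8.3 Mbps
File size in Mb = 241 * 8 = 1928 Mb
Time = 1928 / 8.3
Time = 232.2892 seconds


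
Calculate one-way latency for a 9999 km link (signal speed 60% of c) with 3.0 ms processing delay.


Speed = 0.6 * 3e5 km/s = 180000 km/s
Propagation delay = 9999 / 180000 = 0.0556 s = 55.55 ms
Processing delay = 3.0 ms
Total one-way latency = 58.55 ms


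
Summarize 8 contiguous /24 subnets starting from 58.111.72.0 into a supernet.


Original prefix: /24
Number of subnets: 8 = 2^3
New prefix = 24 - 3 = 21
Supernet: 58.111.72.0/21


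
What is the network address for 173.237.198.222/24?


IP:   10101101.11101101.11000110.11011110
Mask: 11111111.11111111.11111111.00000000
AND operation:
Net:  10101101.11101101.11000110.00000000
Network: 173.237.198.0/24


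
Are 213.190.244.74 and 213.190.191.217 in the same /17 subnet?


Mask: 255.255.128.0
213.190.244.74 AND mask = 213.190.128.0
213.190.191.217 AND mask = 213.190.128.0
Yes, same subnet (213.190.128.0)


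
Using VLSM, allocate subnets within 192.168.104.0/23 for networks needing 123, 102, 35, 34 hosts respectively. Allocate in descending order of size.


123 hosts -> /25 (126 usable): 192.168.104.0/25
102 hosts -> /25 (126 usable): 192.168.104.128/25
35 hosts -> /26 (62 usable): 192.168.105.0/26
34 hosts -> /26 (62 usable): 192.168.105.64/26
Allocation: 192.168.104.0/25 (123 hosts, 126 usable); 192.168.104.128/25 (102 hosts, 126 usable); 192.168.105.0/26 (35 hosts, 62 usable); 192.168.105.64/26 (34 hosts, 62 usable)


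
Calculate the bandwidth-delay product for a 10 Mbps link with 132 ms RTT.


BDP = bandwidth * RTT
= 10 Mbps * 132 ms
= 10 * 1e6 * 132 / 1000 bits
= 1320000 bits
= 165000 bytes
= 161.1328 KB
BDP = 1320000 bits (165000 bytes)


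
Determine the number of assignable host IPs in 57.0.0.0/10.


Host bits = 32 - 10 = 22
Total addresses = 2^22 = 4194304
Usable = total - 2 (network and broadcast)
Usable hosts: 4194302


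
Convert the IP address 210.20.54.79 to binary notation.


210 = 11010010
20 = 00010100
54 = 00110110
79 = 01001111
Binary: 11010010.00010100.00110110.01001111


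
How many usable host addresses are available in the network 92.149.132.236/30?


Host bits = 32 - 30 = 2
Total addresses = 2^2 = 4
Usable = total - 2 (network and broadcast)
Usable hosts: 2


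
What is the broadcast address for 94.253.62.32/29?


Network: 94.253.62.32/29
Host bits = 3
Set all host bits to 1:
Broadcast: 94.253.62.39


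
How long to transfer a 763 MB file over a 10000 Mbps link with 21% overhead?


Effective throughput = 10000 * (1 - 21/100) = 7900 Mbps
File size in Mb = 763 * 8 = 6104 Mb
Time = 6104 / 7900
Time = 0.7727 seconds


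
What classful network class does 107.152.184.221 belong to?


First octet: 107
Binary: 01101011
0xxxxxxx -> Class A (1-126)
Class A, default mask 255.0.0.0 (/8)


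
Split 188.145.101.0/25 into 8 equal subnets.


New prefix = 25 + 3 = 28
Each subnet has 16 addresses
  188.145.101.0/28
  188.145.101.16/28
  188.145.101.32/28
  188.145.101.48/28
  188.145.101.64/28
  188.145.101.80/28
  188.145.101.96/28
  188.145.101.112/28
Subnets: 188.145.101.0/28, 188.145.101.16/28, 188.145.101.32/28, 188.145.101.48/28, 188.145.101.64/28, 188.145.101.80/28, 188.145.101.96/28, 188.145.101.112/28


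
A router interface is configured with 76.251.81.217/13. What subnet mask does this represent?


/13 means 13 network bits, 19 host bits
Binary: 11111111111110000000000000000000
Mask: 255.248.0.0


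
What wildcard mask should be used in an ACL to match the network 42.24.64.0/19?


Subnet mask: 255.255.224.0
Wildcard = 255.255.255.255 - subnet mask
255 - 255 = 0
255 - 255 = 0
255 - 224 = 31
255 - 0 = 255
Wildcard: 0.0.31.255


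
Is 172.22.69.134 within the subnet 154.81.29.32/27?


Subnet network: 154.81.29.32
Test IP AND mask: 172.22.69.128
No, 172.22.69.134 is not in 154.81.29.32/27


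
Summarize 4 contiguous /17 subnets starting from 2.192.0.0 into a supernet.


Original prefix: /17
Number of subnets: 4 = 2^2
New prefix = 17 - 2 = 15
Supernet: 2.192.0.0/15


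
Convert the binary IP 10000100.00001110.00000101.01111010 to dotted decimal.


10000100 = 132
00001110 = 14
00000101 = 5
01111010 = 122
IP: 132.14.5.122


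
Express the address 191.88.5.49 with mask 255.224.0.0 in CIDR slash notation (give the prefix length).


Binary: 11111111.11100000.00000000.00000000
Count leading 1s
Prefix: /11


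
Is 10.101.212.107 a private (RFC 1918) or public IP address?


RFC 1918 private ranges:
  10.0.0.0/8 (10.0.0.0 - 10.255.255.255)
  172.16.0.0/12 (172.16.0.0 - 172.31.255.255)
  192.168.0.0/16 (192.168.0.0 - 192.168.255.255)
Private (in 10.0.0.0/8)


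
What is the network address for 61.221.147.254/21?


IP:   00111101.11011101.10010011.11111110
Mask: 11111111.11111111.11111000.00000000
AND operation:
Net:  00111101.11011101.10010000.00000000
Network: 61.221.144.0/21


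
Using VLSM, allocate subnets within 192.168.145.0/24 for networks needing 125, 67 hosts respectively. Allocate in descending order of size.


125 hosts -> /25 (126 usable): 192.168.145.0/25
67 hosts -> /25 (126 usable): 192.168.145.128/25
Allocation: 192.168.145.0/25 (125 hosts, 126 usable); 192.168.145.128/25 (67 hosts, 126 usable)


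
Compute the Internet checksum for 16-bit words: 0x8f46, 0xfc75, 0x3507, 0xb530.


Sum all words (with carry folding):
+ 0x8f46 = 0x8f46
+ 0xfc75 = 0x8bbc
+ 0x3507 = 0xc0c3
+ 0xb530 = 0x75f4
One's complement: ~0x75f4
Checksum = 0x8a0b


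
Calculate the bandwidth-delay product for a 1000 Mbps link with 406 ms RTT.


BDP = bandwidth * RTT
= 1000 Mbps * 406 ms
= 1000 * 1e6 * 406 / 1000 bits
= 406000000 bits
= 50750000 bytes
= 49560.5469 KB
BDP = 406000000 bits (50750000 bytes)


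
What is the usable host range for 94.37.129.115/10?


Network: 94.0.0.0
Broadcast: 94.63.255.255
First usable = network + 1
Last usable = broadcast - 1
Range: 94.0.0.1 to 94.63.255.254


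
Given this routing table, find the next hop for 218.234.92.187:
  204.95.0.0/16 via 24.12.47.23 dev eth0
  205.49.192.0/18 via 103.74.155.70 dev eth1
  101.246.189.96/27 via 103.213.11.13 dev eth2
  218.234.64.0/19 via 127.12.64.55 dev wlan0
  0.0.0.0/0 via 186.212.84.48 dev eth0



Longest prefix match for 218.234.92.187:
  /16 204.95.0.0: no
  /18 205.49.192.0: no
  /27 101.246.189.96: no
  /19 218.234.64.0: MATCH
  /0 0.0.0.0: MATCH
Selected: next-hop 127.12.64.55 via wlan0 (matched /19)


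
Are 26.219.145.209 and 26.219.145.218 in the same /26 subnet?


Mask: 255.255.255.192
26.219.145.209 AND mask = 26.219.145.192
26.219.145.218 AND mask = 26.219.145.192
Yes, same subnet (26.219.145.192)


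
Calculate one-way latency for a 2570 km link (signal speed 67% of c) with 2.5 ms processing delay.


Speed = 0.67 * 3e5 km/s = 201000 km/s
Propagation delay = 2570 / 201000 = 0.0128 s = 12.7861 ms
Processing delay = 2.5 ms
Total one-way latency = 15.2861 ms


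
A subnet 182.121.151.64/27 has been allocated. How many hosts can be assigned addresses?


Host bits = 32 - 27 = 5
Total addresses = 2^5 = 32
Usable = total - 2 (network and broadcast)
Usable hosts: 30


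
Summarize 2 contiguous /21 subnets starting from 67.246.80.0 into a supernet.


Original prefix: /21
Number of subnets: 2 = 2^1
New prefix = 21 - 1 = 20
Supernet: 67.246.80.0/20


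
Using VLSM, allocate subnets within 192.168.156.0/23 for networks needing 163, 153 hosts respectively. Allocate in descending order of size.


163 hosts -> /24 (254 usable): 192.168.156.0/24
153 hosts -> /24 (254 usable): 192.168.157.0/24
Allocation: 192.168.156.0/24 (163 hosts, 254 usable); 192.168.157.0/24 (153 hosts, 254 usable)


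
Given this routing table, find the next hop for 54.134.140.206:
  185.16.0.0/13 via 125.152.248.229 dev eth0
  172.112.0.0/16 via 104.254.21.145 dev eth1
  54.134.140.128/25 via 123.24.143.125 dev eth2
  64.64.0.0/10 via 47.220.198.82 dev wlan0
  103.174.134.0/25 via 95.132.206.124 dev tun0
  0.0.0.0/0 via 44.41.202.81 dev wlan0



Longest prefix match for 54.134.140.206:
  /13 185.16.0.0: no
  /16 172.112.0.0: no
  /25 54.134.140.128: MATCH
  /10 64.64.0.0: no
  /25 103.174.134.0: no
  /0 0.0.0.0: MATCH
Selected: next-hop 123.24.143.125 via eth2 (matched /25)


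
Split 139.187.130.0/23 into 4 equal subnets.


New prefix = 23 + 2 = 25
Each subnet has 128 addresses
  139.187.130.0/25
  139.187.130.128/25
  139.187.131.0/25
  139.187.131.128/25
Subnets: 139.187.130.0/25, 139.187.130.128/25, 139.187.131.0/25, 139.187.131.128/25


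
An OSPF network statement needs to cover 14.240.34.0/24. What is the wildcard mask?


Subnet mask: 255.255.255.0
Wildcard = 255.255.255.255 - subnet mask
255 - 255 = 0
255 - 255 = 0
255 - 255 = 0
255 - 0 = 255
Wildcard: 0.0.0.255


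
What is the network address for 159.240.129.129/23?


IP:   10011111.11110000.10000001.10000001
Mask: 11111111.11111111.11111110.00000000
AND operation:
Net:  10011111.11110000.10000000.00000000
Network: 159.240.128.0/23


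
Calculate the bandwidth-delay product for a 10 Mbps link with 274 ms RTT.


BDP = bandwidth * RTT
= 10 Mbps * 274 ms
= 10 * 1e6 * 274 / 1000 bits
= 2740000 bits
= 342500 bytes
= 334.4727 KB
BDP = 2740000 bits (342500 bytes)


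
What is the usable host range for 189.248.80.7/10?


Network: 189.192.0.0
Broadcast: 189.255.255.255
First usable = network + 1
Last usable = broadcast - 1
Range: 189.192.0.1 to 189.255.255.254


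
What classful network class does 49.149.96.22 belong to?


First octet: 49
Binary: 00110001
0xxxxxxx -> Class A (1-126)
Class A, default mask 255.0.0.0 (/8)


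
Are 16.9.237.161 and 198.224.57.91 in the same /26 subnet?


Mask: 255.255.255.192
16.9.237.161 AND mask = 16.9.237.128
198.224.57.91 AND mask = 198.224.57.64
No, different subnets (16.9.237.128 vs 198.224.57.64)


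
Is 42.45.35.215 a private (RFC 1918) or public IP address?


RFC 1918 private ranges:
  10.0.0.0/8 (10.0.0.0 - 10.255.255.255)
  172.16.0.0/12 (172.16.0.0 - 172.31.255.255)
  192.168.0.0/16 (192.168.0.0 - 192.168.255.255)
Public (not in any RFC 1918 range)


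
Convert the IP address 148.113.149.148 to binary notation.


148 = 10010100
113 = 01110001
149 = 10010101
148 = 10010100
Binary: 10010100.01110001.10010101.10010100


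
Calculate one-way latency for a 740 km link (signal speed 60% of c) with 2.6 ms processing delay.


Speed = 0.6 * 3e5 km/s = 180000 km/s
Propagation delay = 740 / 180000 = 0.0041 s = 4.1111 ms
Processing delay = 2.6 ms
Total one-way latency = 6.7111 ms


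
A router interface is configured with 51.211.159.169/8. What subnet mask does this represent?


/8 means 8 network bits, 24 host bits
Binary: 11111111000000000000000000000000
Mask: 255.0.0.0


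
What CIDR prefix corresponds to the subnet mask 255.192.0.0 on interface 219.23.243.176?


Binary: 11111111.11000000.00000000.00000000
Count leading 1s
Prefix: /10


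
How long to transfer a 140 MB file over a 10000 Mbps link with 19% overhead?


Effective throughput = 10000 * (1 - 19/100) = 8100.0 Mbps
File size in Mb = 140 * 8 = 1120 Mb
Time = 1120 / 8100.0
Time = 0.1383 seconds


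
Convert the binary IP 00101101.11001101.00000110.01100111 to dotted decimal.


00101101 = 45
11001101 = 205
00000110 = 6
01100111 = 103
IP: 45.205.6.103


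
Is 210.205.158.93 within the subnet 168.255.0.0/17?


Subnet network: 168.255.0.0
Test IP AND mask: 210.205.128.0
No, 210.205.158.93 is not in 168.255.0.0/17


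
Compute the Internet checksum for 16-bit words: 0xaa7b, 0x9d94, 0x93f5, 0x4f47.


Sum all words (with carry folding):
+ 0xaa7b = 0xaa7b
+ 0x9d94 = 0x4810
+ 0x93f5 = 0xdc05
+ 0x4f47 = 0x2b4d
One's complement: ~0x2b4d
Checksum = 0xd4b2


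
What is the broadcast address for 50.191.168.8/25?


Network: 50.191.168.0/25
Host bits = 7
Set all host bits to 1:
Broadcast: 50.191.168.127


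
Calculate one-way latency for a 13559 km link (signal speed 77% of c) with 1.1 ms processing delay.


Speed = 0.77 * 3e5 km/s = 231000 km/s
Propagation delay = 13559 / 231000 = 0.0587 s = 58.697 ms
Processing delay = 1.1 ms
Total one-way latency = 59.797 ms


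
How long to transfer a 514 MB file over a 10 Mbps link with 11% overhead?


Effective throughput = 10 * (1 - 11/100) = 8.9 Mbps
File size in Mb = 514 * 8 = 4112 Mb
Time = 4112 / 8.9
Time = 462.0225 seconds


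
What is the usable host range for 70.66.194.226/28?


Network: 70.66.194.224
Broadcast: 70.66.194.239
First usable = network + 1
Last usable = broadcast - 1
Range: 70.66.194.225 to 70.66.194.238


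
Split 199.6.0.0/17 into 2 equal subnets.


New prefix = 17 + 1 = 18
Each subnet has 16384 addresses
  199.6.0.0/18
  199.6.64.0/18
Subnets: 199.6.0.0/18, 199.6.64.0/18


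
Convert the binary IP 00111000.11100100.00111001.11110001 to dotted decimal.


00111000 = 56
11100100 = 228
00111001 = 57
11110001 = 241
IP: 56.228.57.241


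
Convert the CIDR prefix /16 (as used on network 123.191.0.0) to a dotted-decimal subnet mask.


/16 means 16 network bits, 16 host bits
Binary: 11111111111111110000000000000000
Mask: 255.255.0.0


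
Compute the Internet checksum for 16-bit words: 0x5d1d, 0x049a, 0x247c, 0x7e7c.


Sum all words (with carry folding):
+ 0x5d1d = 0x5d1d
+ 0x049a = 0x61b7
+ 0x247c = 0x8633
+ 0x7e7c = 0x04b0
One's complement: ~0x04b0
Checksum = 0xfb4f


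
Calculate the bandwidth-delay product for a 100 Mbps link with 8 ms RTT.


BDP = bandwidth * RTT
= 100 Mbps * 8 ms
= 100 * 1e6 * 8 / 1000 bits
= 800000 bits
= 100000 bytes
= 97.6562 KB
BDP = 800000 bits (100000 bytes)


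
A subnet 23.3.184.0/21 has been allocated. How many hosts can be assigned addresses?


Host bits = 32 - 21 = 11
Total addresses = 2^11 = 2048
Usable = total - 2 (network and broadcast)
Usable hosts: 2046


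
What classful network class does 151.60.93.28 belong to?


First octet: 151
Binary: 10010111
10xxxxxx -> Class B (128-191)
Class B, default mask 255.255.0.0 (/16)


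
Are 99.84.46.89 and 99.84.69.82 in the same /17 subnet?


Mask: 255.255.128.0
99.84.46.89 AND mask = 99.84.0.0
99.84.69.82 AND mask = 99.84.0.0
Yes, same subnet (99.84.0.0)


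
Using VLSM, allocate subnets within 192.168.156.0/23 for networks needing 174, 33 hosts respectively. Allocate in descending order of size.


174 hosts -> /24 (254 usable): 192.168.156.0/24
33 hosts -> /26 (62 usable): 192.168.157.0/26
Allocation: 192.168.156.0/24 (174 hosts, 254 usable); 192.168.157.0/26 (33 hosts, 62 usable)


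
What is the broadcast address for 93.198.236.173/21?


Network: 93.198.232.0/21
Host bits = 11
Set all host bits to 1:
Broadcast: 93.198.239.255


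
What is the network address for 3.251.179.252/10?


IP:   00000011.11111011.10110011.11111100
Mask: 11111111.11000000.00000000.00000000
AND operation:
Net:  00000011.11000000.00000000.00000000
Network: 3.192.0.0/10


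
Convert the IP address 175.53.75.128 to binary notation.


175 = 10101111
53 = 00110101
75 = 01001011
128 = 10000000
Binary: 10101111.00110101.01001011.10000000


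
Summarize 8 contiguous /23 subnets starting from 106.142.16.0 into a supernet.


Original prefix: /23
Number of subnets: 8 = 2^3
New prefix = 23 - 3 = 20
Supernet: 106.142.16.0/20


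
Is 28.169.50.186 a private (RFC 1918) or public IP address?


RFC 1918 private ranges:
  10.0.0.0/8 (10.0.0.0 - 10.255.255.255)
  172.16.0.0/12 (172.16.0.0 - 172.31.255.255)
  192.168.0.0/16 (192.168.0.0 - 192.168.255.255)
Public (not in any RFC 1918 range)


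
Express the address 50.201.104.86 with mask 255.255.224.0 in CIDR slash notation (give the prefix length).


Binary: 11111111.11111111.11100000.00000000
Count leading 1s
Prefix: /19


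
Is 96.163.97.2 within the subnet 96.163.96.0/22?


Subnet network: 96.163.96.0
Test IP AND mask: 96.163.96.0
Yes, 96.163.97.2 is in 96.163.96.0/22


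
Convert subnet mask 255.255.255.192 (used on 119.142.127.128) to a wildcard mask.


Subnet mask: 255.255.255.192
Wildcard = 255.255.255.255 - subnet mask
255 - 255 = 0
255 - 255 = 0
255 - 255 = 0
255 - 192 = 63
Wildcard: 0.0.0.63


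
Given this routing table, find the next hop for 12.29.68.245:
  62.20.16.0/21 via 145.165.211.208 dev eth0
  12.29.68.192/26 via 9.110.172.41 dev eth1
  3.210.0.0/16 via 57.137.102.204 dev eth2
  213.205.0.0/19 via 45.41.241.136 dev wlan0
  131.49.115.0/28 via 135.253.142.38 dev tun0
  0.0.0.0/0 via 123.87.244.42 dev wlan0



Longest prefix match for 12.29.68.245:
  /21 62.20.16.0: no
  /26 12.29.68.192: MATCH
  /16 3.210.0.0: no
  /19 213.205.0.0: no
  /28 131.49.115.0: no
  /0 0.0.0.0: MATCH
Selected: next-hop 9.110.172.41 via eth1 (matched /26)


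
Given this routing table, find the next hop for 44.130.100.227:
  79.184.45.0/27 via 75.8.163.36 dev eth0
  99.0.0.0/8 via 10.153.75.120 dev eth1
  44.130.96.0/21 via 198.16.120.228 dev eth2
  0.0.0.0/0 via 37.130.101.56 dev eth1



Longest prefix match for 44.130.100.227:
  /27 79.184.45.0: no
  /8 99.0.0.0: no
  /21 44.130.96.0: MATCH
  /0 0.0.0.0: MATCH
Selected: next-hop 198.16.120.228 via eth2 (matched /21)


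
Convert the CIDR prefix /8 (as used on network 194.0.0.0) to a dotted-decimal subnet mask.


/8 means 8 network bits, 24 host bits
Binary: 11111111000000000000000000000000
Mask: 255.0.0.0


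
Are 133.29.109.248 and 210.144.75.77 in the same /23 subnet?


Mask: 255.255.254.0
133.29.109.248 AND mask = 133.29.108.0
210.144.75.77 AND mask = 210.144.74.0
No, different subnets (133.29.108.0 vs 210.144.74.0)


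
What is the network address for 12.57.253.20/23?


IP:   00001100.00111001.11111101.00010100
Mask: 11111111.11111111.11111110.00000000
AND operation:
Net:  00001100.00111001.11111100.00000000
Network: 12.57.252.0/23


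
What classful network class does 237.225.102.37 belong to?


First octet: 237
Binary: 11101101
1110xxxx -> Class D (224-239)
Class D (multicast), default mask N/A


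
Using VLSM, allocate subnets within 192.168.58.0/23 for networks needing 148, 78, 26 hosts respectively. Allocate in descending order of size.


148 hosts -> /24 (254 usable): 192.168.58.0/24
78 hosts -> /25 (126 usable): 192.168.59.0/25
26 hosts -> /27 (30 usable): 192.168.59.128/27
Allocation: 192.168.58.0/24 (148 hosts, 254 usable); 192.168.59.0/25 (78 hosts, 126 usable); 192.168.59.128/27 (26 hosts, 30 usable)


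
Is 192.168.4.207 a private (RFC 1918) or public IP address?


RFC 1918 private ranges:
  10.0.0.0/8 (10.0.0.0 - 10.255.255.255)
  172.16.0.0/12 (172.16.0.0 - 172.31.255.255)
  192.168.0.0/16 (192.168.0.0 - 192.168.255.255)
Private (in 192.168.0.0/16)


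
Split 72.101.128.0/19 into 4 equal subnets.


New prefix = 19 + 2 = 21
Each subnet has 2048 addresses
  72.101.128.0/21
  72.101.136.0/21
  72.101.144.0/21
  72.101.152.0/21
Subnets: 72.101.128.0/21, 72.101.136.0/21, 72.101.144.0/21, 72.101.152.0/21


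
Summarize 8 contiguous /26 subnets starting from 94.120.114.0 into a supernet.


Original prefix: /26
Number of subnets: 8 = 2^3
New prefix = 26 - 3 = 23
Supernet: 94.120.114.0/23


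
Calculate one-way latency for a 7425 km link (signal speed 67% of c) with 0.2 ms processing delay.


Speed = 0.67 * 3e5 km/s = 201000 km/s
Propagation delay = 7425 / 201000 = 0.0369 s = 36.9403 ms
Processing delay = 0.2 ms
Total one-way latency = 37.1403 ms


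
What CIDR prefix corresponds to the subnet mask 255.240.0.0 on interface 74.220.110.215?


Binary: 11111111.11110000.00000000.00000000
Count leading 1s
Prefix: /12


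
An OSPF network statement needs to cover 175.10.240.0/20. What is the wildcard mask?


Subnet mask: 255.255.240.0
Wildcard = 255.255.255.255 - subnet mask
255 - 255 = 0
255 - 255 = 0
255 - 240 = 15
255 - 0 = 255
Wildcard: 0.0.15.255


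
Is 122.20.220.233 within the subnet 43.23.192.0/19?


Subnet network: 43.23.192.0
Test IP AND mask: 122.20.192.0
No, 122.20.220.233 is not in 43.23.192.0/19


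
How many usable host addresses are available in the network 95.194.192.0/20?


Host bits = 32 - 20 = 12
Total addresses = 2^12 = 4096
Usable = total - 2 (network and broadcast)
Usable hosts: 4094


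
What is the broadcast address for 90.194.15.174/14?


Network: 90.192.0.0/14
Host bits = 18
Set all host bits to 1:
Broadcast: 90.195.255.255


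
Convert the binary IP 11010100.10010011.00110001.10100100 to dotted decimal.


11010100 = 212
10010011 = 147
00110001 = 49
10100100 = 164
IP: 212.147.49.164


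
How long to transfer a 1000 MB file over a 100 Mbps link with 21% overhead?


Effective throughput = 100 * (1 - 21/100) = 79 Mbps
File size in Mb = 1000 * 8 = 8000 Mb
Time = 8000 / 79
Time = 101.2658 seconds


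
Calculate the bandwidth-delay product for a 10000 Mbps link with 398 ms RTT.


BDP = bandwidth * RTT
= 10000 Mbps * 398 ms
= 10000 * 1e6 * 398 / 1000 bits
= 3980000000 bits
= 497500000 bytes
= 485839.8438 KB
BDP = 3980000000 bits (497500000 bytes)


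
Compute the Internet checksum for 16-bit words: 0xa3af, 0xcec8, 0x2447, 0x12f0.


Sum all words (with carry folding):
+ 0xa3af = 0xa3af
+ 0xcec8 = 0x7278
+ 0x2447 = 0x96bf
+ 0x12f0 = 0xa9af
One's complement: ~0xa9af
Checksum = 0x5650


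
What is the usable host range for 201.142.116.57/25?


Network: 201.142.116.0
Broadcast: 201.142.116.127
First usable = network + 1
Last usable = broadcast - 1
Range: 201.142.116.1 to 201.142.116.126


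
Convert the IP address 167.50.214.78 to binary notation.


167 = 10100111
50 = 00110010
214 = 11010110
78 = 01001110
Binary: 10100111.00110010.11010110.01001110


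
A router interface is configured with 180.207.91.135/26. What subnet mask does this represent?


/26 means 26 network bits, 6 host bits
Binary: 11111111111111111111111111000000
Mask: 255.255.255.192


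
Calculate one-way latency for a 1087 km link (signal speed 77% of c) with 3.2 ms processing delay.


Speed = 0.77 * 3e5 km/s = 231000 km/s
Propagation delay = 1087 / 231000 = 0.0047 s = 4.7056 ms
Processing delay = 3.2 ms
Total one-way latency = 7.9056 ms


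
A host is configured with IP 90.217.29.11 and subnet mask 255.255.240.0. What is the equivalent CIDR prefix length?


Binary: 11111111.11111111.11110000.00000000
Count leading 1s
Prefix: /20


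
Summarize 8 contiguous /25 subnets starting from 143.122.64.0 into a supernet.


Original prefix: /25
Number of subnets: 8 = 2^3
New prefix = 25 - 3 = 22
Supernet: 143.122.64.0/22


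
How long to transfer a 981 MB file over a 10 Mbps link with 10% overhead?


Effective throughput = 10 * (1 - 10/100) = 9 Mbps
File size in Mb = 981 * 8 = 7848 Mb
Time = 7848 / 9
Time = 872 seconds


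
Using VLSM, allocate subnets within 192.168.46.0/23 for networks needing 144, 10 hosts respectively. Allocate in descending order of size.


144 hosts -> /24 (254 usable): 192.168.46.0/24
10 hosts -> /28 (14 usable): 192.168.47.0/28
Allocation: 192.168.46.0/24 (144 hosts, 254 usable); 192.168.47.0/28 (10 hosts, 14 usable)


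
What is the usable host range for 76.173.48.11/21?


Network: 76.173.48.0
Broadcast: 76.173.55.255
First usable = network + 1
Last usable = broadcast - 1
Range: 76.173.48.1 to 76.173.55.254


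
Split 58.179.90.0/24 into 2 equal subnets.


New prefix = 24 + 1 = 25
Each subnet has 128 addresses
  58.179.90.0/25
  58.179.90.128/25
Subnets: 58.179.90.0/25, 58.179.90.128/25


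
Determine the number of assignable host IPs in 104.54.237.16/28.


Host bits = 32 - 28 = 4
Total addresses = 2^4 = 16
Usable = total - 2 (network and broadcast)
Usable hosts: 14


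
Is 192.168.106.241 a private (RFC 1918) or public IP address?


RFC 1918 private ranges:
  10.0.0.0/8 (10.0.0.0 - 10.255.255.255)
  172.16.0.0/12 (172.16.0.0 - 172.31.255.255)
  192.168.0.0/16 (192.168.0.0 - 192.168.255.255)
Private (in 192.168.0.0/16)


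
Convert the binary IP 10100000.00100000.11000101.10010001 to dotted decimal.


10100000 = 160
00100000 = 32
11000101 = 197
10010001 = 145
IP: 160.32.197.145


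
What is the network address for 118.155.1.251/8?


IP:   01110110.10011011.00000001.11111011
Mask: 11111111.00000000.00000000.00000000
AND operation:
Net:  01110110.00000000.00000000.00000000
Network: 118.0.0.0/8


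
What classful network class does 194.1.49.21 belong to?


First octet: 194
Binary: 11000010
110xxxxx -> Class C (192-223)
Class C, default mask 255.255.255.0 (/24)


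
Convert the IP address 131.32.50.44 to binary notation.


131 = 10000011
32 = 00100000
50 = 00110010
44 = 00101100
Binary: 10000011.00100000.00110010.00101100


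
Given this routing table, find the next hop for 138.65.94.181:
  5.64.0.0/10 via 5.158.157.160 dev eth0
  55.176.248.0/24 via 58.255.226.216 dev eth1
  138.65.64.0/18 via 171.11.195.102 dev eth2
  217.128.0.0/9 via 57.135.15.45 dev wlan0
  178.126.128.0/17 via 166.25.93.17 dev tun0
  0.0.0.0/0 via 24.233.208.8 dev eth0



Longest prefix match for 138.65.94.181:
  /10 5.64.0.0: no
  /24 55.176.248.0: no
  /18 138.65.64.0: MATCH
  /9 217.128.0.0: no
  /17 178.126.128.0: no
  /0 0.0.0.0: MATCH
Selected: next-hop 171.11.195.102 via eth2 (matched /18)


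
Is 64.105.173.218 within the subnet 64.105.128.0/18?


Subnet network: 64.105.128.0
Test IP AND mask: 64.105.128.0
Yes, 64.105.173.218 is in 64.105.128.0/18


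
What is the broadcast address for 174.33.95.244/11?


Network: 174.32.0.0/11
Host bits = 21
Set all host bits to 1:
Broadcast: 174.63.255.255


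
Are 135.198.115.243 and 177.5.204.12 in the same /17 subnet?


Mask: 255.255.128.0
135.198.115.243 AND mask = 135.198.0.0
177.5.204.12 AND mask = 177.5.128.0
No, different subnets (135.198.0.0 vs 177.5.128.0)


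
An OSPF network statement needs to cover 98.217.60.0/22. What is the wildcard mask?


Subnet mask: 255.255.252.0
Wildcard = 255.255.255.255 - subnet mask
255 - 255 = 0
255 - 255 = 0
255 - 252 = 3
255 - 0 = 255
Wildcard: 0.0.3.255


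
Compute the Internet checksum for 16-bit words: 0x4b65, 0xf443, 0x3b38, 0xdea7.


Sum all words (with carry folding):
+ 0x4b65 = 0x4b65
+ 0xf443 = 0x3fa9
+ 0x3b38 = 0x7ae1
+ 0xdea7 = 0x5989
One's complement: ~0x5989
Checksum = 0xa676


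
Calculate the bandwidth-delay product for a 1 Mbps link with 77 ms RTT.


BDP = bandwidth * RTT
= 1 Mbps * 77 ms
= 1 * 1e6 * 77 / 1000 bits
= 77000 bits
= 9625 bytes
= 9.3994 KB
BDP = 77000 bits (9625 bytes)


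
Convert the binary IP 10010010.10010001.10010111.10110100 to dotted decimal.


10010010 = 146
10010001 = 145
10010111 = 151
10110100 = 180
IP: 146.145.151.180


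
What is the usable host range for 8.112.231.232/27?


Network: 8.112.231.224
Broadcast: 8.112.231.255
First usable = network + 1
Last usable = broadcast - 1
Range: 8.112.231.225 to 8.112.231.254


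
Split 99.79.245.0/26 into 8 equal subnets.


New prefix = 26 + 3 = 29
Each subnet has 8 addresses
  99.79.245.0/29
  99.79.245.8/29
  99.79.245.16/29
  99.79.245.24/29
  99.79.245.32/29
  99.79.245.40/29
  99.79.245.48/29
  99.79.245.56/29
Subnets: 99.79.245.0/29, 99.79.245.8/29, 99.79.245.16/29, 99.79.245.24/29, 99.79.245.32/29, 99.79.245.40/29, 99.79.245.48/29, 99.79.245.56/29


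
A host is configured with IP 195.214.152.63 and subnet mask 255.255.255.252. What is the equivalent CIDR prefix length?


Binary: 11111111.11111111.11111111.11111100
Count leading 1s
Prefix: /30
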